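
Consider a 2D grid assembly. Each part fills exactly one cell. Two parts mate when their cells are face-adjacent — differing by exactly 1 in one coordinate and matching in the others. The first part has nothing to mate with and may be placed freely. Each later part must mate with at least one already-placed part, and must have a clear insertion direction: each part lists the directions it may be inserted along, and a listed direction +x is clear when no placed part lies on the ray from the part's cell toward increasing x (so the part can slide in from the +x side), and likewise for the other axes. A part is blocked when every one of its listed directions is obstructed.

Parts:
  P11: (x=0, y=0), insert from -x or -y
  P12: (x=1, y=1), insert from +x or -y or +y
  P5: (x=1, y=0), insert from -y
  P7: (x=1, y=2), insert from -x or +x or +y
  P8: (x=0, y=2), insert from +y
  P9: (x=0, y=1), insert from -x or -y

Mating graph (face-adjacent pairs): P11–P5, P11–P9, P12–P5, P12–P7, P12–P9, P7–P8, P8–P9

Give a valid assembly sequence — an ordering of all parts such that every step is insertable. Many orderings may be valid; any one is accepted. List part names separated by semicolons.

P9; P11; P5; P8; P7; P12

1. P9@(0, 1) [-x clear] — {P9}
2. P11@(0, 0) [-x clear] — {P11, P9}
3. P5@(1, 0) [-y clear] — {P11, P5, P9}
4. P8@(0, 2) [+y clear] — {P11, P5, P8, P9}
5. P7@(1, 2) [+x clear] — {P11, P5, P7, P8, P9}
6. P12@(1, 1) [+x clear] — {P11, P12, P5, P7, P8, P9}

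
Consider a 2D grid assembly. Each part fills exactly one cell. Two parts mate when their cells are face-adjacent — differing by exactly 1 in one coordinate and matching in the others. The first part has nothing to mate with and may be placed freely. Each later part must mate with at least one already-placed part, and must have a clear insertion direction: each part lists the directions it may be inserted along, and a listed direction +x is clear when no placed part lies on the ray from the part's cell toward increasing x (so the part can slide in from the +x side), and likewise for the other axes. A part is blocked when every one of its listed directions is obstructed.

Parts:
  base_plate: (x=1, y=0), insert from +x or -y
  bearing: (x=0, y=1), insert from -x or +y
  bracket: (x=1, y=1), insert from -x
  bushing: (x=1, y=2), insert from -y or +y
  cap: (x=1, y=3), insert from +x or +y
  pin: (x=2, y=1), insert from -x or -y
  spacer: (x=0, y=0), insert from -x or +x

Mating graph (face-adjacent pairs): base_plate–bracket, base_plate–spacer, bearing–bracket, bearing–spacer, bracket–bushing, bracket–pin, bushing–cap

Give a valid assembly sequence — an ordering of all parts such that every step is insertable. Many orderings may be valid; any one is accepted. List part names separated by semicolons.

bushing; bracket; bearing; base_plate; pin; spacer; cap

1. bushing@(1, 2) [-y clear] — {bushing}
2. bracket@(1, 1) [-x clear] — {bracket, bushing}
3. bearing@(0, 1) [-x clear] — {bearing, bracket, bushing}
4. base_plate@(1, 0) [+x clear] — {base_plate, bearing, bracket, bushing}
5. pin@(2, 1) [-y clear] — {base_plate, bearing, bracket, bushing, pin}
6. spacer@(0, 0) [-x clear] — {base_plate, bearing, bracket, bushing, pin, spacer}
7. cap@(1, 3) [+x clear] — {base_plate, bearing, bracket, bushing, cap, pin, spacer}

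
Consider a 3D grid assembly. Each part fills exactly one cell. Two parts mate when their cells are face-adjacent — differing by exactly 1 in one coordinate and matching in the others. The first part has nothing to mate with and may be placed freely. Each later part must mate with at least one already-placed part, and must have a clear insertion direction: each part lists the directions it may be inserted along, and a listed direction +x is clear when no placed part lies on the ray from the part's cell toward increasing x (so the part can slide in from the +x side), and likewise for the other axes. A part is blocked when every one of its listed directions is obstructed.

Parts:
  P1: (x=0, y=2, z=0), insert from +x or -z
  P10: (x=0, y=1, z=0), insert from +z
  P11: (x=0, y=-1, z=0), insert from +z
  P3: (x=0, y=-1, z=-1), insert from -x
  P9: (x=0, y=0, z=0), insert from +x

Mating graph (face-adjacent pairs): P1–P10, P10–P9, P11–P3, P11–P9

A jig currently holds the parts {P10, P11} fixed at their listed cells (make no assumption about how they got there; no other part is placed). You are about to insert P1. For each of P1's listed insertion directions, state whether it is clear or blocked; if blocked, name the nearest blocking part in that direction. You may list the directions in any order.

+x: ray from P1(0, 2, 0) has no placed part ⇒ clear
-z: ray from P1(0, 2, 0) has no placed part ⇒ clear

+x: clear; -z: clear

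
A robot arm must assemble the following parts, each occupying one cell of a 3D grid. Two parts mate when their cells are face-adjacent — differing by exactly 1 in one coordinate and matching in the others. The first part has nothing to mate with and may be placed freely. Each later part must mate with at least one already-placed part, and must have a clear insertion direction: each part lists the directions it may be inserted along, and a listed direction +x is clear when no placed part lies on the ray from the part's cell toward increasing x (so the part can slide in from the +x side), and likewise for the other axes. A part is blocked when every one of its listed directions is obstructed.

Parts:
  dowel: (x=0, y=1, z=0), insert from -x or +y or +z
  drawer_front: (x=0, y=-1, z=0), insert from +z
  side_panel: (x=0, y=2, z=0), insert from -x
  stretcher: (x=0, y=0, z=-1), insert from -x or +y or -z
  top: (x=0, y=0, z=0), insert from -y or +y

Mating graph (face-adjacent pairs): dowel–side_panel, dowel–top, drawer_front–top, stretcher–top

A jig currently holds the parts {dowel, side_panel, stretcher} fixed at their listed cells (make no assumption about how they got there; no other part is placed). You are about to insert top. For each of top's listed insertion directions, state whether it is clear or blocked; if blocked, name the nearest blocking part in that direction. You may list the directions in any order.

+y: blocked by dowel; -y: clear

-y: ray from top(0, 0, 0) has no placed part ⇒ clear
+y: nearest on ray is dowel@(0, 1, 0) ⇒ blocked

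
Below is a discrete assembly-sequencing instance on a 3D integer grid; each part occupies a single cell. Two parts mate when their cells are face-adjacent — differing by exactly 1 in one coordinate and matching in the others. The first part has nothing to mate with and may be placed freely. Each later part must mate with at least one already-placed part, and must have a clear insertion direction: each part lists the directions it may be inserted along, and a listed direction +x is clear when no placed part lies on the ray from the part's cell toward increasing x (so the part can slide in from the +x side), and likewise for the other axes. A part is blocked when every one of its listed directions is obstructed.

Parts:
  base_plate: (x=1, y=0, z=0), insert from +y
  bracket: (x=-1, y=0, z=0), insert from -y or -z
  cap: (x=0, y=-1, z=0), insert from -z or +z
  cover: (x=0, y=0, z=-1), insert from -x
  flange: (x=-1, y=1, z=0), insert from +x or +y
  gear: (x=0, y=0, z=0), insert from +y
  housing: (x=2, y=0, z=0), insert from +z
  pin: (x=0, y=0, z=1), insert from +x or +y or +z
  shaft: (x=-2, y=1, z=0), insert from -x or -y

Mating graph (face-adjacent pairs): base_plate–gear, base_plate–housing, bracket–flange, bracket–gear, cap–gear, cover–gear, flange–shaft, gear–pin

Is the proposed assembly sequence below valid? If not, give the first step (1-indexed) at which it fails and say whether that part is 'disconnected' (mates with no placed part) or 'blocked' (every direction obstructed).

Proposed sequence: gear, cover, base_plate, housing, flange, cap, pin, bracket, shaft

Invalid at step 5 (disconnected)

1. gear@(0, 0, 0) [+y clear] — {gear}
2. cover@(0, 0, -1) [-x clear] — {cover, gear}
3. base_plate@(1, 0, 0) [+y clear] — {base_plate, cover, gear}
4. housing@(2, 0, 0) [+z clear] — {base_plate, cover, gear, housing}
5. flange@(-1, 1, 0) — no placed neighbour ⇒ disconnected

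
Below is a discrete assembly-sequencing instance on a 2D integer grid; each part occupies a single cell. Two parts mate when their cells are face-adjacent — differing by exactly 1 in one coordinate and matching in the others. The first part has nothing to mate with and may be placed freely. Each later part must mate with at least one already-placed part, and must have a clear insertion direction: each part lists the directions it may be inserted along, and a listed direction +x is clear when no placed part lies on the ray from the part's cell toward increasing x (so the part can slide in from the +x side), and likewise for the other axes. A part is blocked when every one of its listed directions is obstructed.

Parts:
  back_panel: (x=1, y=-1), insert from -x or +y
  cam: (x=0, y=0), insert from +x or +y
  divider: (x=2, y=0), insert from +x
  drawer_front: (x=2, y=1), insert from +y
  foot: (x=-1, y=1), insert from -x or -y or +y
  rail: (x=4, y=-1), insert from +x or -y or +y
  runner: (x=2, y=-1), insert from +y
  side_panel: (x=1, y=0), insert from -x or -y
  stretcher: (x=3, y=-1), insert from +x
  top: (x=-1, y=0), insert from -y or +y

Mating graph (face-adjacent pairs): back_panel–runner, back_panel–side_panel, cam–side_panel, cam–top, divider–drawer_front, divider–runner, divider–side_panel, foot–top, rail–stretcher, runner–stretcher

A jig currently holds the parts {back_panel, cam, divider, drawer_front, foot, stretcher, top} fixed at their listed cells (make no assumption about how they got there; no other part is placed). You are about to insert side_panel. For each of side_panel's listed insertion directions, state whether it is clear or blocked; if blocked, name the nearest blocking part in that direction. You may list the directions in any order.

-x: nearest on ray is cam@(0, 0) ⇒ blocked
-y: nearest on ray is back_panel@(1, -1) ⇒ blocked

-x: blocked by cam; -y: blocked by back_panel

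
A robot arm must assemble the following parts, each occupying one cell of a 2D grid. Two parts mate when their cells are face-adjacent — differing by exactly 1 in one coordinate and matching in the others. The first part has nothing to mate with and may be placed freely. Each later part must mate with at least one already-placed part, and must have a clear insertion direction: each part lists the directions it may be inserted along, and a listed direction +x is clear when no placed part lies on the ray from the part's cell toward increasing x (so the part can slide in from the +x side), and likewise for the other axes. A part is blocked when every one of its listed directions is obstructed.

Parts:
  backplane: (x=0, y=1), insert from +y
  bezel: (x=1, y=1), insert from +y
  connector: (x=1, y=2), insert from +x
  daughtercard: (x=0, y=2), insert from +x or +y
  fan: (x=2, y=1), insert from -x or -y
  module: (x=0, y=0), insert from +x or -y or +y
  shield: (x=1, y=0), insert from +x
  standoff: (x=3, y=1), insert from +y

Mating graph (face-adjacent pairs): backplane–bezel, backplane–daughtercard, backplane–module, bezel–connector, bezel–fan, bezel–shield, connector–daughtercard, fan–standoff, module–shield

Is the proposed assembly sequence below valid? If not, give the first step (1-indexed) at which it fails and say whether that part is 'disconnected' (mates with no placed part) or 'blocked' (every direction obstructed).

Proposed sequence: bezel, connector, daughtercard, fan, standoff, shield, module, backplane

Invalid at step 8 (blocked)

1. bezel@(1, 1) [+y clear] — {bezel}
2. connector@(1, 2) [+x clear] — {bezel, connector}
3. daughtercard@(0, 2) [+y clear] — {bezel, connector, daughtercard}
4. fan@(2, 1) [-y clear] — {bezel, connector, daughtercard, fan}
5. standoff@(3, 1) [+y clear] — {bezel, connector, daughtercard, fan, standoff}
6. shield@(1, 0) [+x clear] — {bezel, connector, daughtercard, fan, shield, standoff}
7. module@(0, 0) [-y clear] — {bezel, connector, daughtercard, fan, module, shield, standoff}
8. backplane@(0, 1) — +y all obstructed ⇒ blocked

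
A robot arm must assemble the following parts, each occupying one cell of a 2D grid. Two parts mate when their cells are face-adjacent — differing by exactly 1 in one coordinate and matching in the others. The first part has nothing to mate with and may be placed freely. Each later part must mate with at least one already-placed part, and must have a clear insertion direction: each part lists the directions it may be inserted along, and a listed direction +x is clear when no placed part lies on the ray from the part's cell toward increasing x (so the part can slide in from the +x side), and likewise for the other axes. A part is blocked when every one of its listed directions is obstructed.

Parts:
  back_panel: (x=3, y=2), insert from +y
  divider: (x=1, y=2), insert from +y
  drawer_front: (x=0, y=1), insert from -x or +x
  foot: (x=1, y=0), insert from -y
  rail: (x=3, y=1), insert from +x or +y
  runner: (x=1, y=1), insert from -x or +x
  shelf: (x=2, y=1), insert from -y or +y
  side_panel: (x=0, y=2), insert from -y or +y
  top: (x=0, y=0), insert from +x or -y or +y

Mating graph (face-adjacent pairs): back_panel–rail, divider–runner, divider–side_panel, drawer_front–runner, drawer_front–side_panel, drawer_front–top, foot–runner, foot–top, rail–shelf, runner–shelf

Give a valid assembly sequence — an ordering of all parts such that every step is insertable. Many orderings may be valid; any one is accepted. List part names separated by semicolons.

drawer_front; runner; divider; side_panel; shelf; top; rail; back_panel; foot

1. drawer_front@(0, 1) [-x clear] — {drawer_front}
2. runner@(1, 1) [+x clear] — {drawer_front, runner}
3. divider@(1, 2) [+y clear] — {divider, drawer_front, runner}
4. side_panel@(0, 2) [+y clear] — {divider, drawer_front, runner, side_panel}
5. shelf@(2, 1) [-y clear] — {divider, drawer_front, runner, shelf, side_panel}
6. top@(0, 0) [+x clear] — {divider, drawer_front, runner, shelf, side_panel, top}
7. rail@(3, 1) [+x clear] — {divider, drawer_front, rail, runner, shelf, side_panel, top}
8. back_panel@(3, 2) [+y clear] — {back_panel, divider, drawer_front, rail, runner, shelf, side_panel, top}
9. foot@(1, 0) [-y clear] — {back_panel, divider, drawer_front, foot, rail, runner, shelf, side_panel, top}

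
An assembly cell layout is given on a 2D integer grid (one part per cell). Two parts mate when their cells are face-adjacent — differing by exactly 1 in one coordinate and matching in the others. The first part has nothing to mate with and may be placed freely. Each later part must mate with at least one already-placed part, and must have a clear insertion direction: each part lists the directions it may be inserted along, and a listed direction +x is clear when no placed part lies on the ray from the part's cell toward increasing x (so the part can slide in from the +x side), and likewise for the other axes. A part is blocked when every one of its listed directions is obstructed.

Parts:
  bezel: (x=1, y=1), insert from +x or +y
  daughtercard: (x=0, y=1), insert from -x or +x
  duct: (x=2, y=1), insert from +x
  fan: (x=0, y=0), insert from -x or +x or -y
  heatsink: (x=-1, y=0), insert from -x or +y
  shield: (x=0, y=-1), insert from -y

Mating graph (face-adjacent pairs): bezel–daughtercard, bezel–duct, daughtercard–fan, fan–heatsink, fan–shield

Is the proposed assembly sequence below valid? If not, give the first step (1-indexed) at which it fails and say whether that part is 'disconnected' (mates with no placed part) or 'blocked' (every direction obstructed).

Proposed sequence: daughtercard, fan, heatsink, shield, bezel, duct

Valid

1. daughtercard@(0, 1) [-x clear] — {daughtercard}
2. fan@(0, 0) [-x clear] — {daughtercard, fan}
3. heatsink@(-1, 0) [-x clear] — {daughtercard, fan, heatsink}
4. shield@(0, -1) [-y clear] — {daughtercard, fan, heatsink, shield}
5. bezel@(1, 1) [+x clear] — {bezel, daughtercard, fan, heatsink, shield}
6. duct@(2, 1) [+x clear] — {bezel, daughtercard, duct, fan, heatsink, shield}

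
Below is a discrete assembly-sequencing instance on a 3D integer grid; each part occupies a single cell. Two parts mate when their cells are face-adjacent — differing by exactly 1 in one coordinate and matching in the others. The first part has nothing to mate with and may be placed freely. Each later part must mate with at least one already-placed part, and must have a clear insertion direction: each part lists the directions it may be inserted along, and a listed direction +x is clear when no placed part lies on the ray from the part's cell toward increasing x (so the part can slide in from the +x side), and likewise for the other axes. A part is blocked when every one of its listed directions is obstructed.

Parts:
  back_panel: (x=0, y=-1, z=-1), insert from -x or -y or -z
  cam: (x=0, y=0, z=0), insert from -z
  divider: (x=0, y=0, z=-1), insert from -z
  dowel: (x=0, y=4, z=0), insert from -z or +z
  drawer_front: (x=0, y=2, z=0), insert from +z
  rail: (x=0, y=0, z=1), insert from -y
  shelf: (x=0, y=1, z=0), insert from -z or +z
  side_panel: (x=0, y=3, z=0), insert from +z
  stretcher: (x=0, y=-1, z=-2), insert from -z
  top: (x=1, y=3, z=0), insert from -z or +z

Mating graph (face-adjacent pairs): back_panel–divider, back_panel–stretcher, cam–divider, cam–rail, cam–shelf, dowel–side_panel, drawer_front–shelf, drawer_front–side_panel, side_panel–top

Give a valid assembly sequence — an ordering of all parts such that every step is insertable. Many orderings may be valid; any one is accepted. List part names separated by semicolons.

1. drawer_front@(0, 2, 0) [+z clear] — {drawer_front}
2. shelf@(0, 1, 0) [-z clear] — {drawer_front, shelf}
3. cam@(0, 0, 0) [-z clear] — {cam, drawer_front, shelf}
4. divider@(0, 0, -1) [-z clear] — {cam, divider, drawer_front, shelf}
5. back_panel@(0, -1, -1) [-x clear] — {back_panel, cam, divider, drawer_front, shelf}
6. stretcher@(0, -1, -2) [-z clear] — {back_panel, cam, divider, drawer_front, shelf, stretcher}
7. rail@(0, 0, 1) [-y clear] — {back_panel, cam, divider, drawer_front, rail, shelf, stretcher}
8. side_panel@(0, 3, 0) [+z clear] — {back_panel, cam, divider, drawer_front, rail, shelf, side_panel, stretcher}
9. top@(1, 3, 0) [-z clear] — {back_panel, cam, divider, drawer_front, rail, shelf, side_panel, stretcher, top}
10. dowel@(0, 4, 0) [-z clear] — {back_panel, cam, divider, dowel, drawer_front, rail, shelf, side_panel, stretcher, top}

drawer_front; shelf; cam; divider; back_panel; stretcher; rail; side_panel; top; dowel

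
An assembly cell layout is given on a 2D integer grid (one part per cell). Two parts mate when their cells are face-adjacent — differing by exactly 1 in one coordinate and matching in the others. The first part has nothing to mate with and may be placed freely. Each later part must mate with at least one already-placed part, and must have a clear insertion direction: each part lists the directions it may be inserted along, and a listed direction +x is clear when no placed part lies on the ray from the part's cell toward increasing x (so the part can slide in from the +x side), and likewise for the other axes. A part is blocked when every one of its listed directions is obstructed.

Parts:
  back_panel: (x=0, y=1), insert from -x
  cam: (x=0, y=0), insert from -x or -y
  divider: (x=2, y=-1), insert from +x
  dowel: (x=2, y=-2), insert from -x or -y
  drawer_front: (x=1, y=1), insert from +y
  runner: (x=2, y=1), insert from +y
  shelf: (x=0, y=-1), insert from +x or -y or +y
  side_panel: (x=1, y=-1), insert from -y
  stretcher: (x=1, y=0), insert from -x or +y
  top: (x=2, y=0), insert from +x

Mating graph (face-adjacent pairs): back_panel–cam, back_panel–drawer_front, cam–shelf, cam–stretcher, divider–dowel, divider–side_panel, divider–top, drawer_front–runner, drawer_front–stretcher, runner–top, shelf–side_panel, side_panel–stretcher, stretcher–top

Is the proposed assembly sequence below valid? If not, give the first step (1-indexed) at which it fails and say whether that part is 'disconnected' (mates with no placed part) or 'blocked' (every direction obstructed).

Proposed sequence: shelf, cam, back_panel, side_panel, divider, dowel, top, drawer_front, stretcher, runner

Invalid at step 9 (blocked)

1. shelf@(0, -1) [+x clear] — {shelf}
2. cam@(0, 0) [-x clear] — {cam, shelf}
3. back_panel@(0, 1) [-x clear] — {back_panel, cam, shelf}
4. side_panel@(1, -1) [-y clear] — {back_panel, cam, shelf, side_panel}
5. divider@(2, -1) [+x clear] — {back_panel, cam, divider, shelf, side_panel}
6. dowel@(2, -2) [-x clear] — {back_panel, cam, divider, dowel, shelf, side_panel}
7. top@(2, 0) [+x clear] — {back_panel, cam, divider, dowel, shelf, side_panel, top}
8. drawer_front@(1, 1) [+y clear] — {back_panel, cam, divider, dowel, drawer_front, shelf, side_panel, top}
9. stretcher@(1, 0) — -x/+y all obstructed ⇒ blocked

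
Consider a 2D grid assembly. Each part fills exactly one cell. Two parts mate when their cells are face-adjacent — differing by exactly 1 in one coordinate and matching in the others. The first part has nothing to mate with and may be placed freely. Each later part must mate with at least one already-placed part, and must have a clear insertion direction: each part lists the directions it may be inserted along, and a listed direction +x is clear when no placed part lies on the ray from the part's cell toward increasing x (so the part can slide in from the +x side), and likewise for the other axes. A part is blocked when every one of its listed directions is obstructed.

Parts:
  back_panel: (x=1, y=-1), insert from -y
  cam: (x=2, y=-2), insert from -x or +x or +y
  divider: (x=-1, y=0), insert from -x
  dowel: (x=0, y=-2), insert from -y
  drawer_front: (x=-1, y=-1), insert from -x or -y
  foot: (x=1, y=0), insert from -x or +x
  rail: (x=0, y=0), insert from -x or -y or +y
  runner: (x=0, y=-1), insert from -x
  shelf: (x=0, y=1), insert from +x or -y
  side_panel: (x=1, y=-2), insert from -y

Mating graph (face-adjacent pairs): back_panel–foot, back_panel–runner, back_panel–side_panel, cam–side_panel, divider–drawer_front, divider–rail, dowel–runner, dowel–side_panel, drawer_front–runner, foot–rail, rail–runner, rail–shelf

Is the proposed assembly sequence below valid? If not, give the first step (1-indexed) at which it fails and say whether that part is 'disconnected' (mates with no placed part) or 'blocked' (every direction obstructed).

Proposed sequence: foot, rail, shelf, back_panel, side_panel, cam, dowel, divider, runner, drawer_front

1. foot@(1, 0) [-x clear] — {foot}
2. rail@(0, 0) [-x clear] — {foot, rail}
3. shelf@(0, 1) [+x clear] — {foot, rail, shelf}
4. back_panel@(1, -1) [-y clear] — {back_panel, foot, rail, shelf}
5. side_panel@(1, -2) [-y clear] — {back_panel, foot, rail, shelf, side_panel}
6. cam@(2, -2) [+x clear] — {back_panel, cam, foot, rail, shelf, side_panel}
7. dowel@(0, -2) [-y clear] — {back_panel, cam, dowel, foot, rail, shelf, side_panel}
8. divider@(-1, 0) [-x clear] — {back_panel, cam, divider, dowel, foot, rail, shelf, side_panel}
9. runner@(0, -1) [-x clear] — {back_panel, cam, divider, dowel, foot, rail, runner, shelf, side_panel}
10. drawer_front@(-1, -1) [-x clear] — {back_panel, cam, divider, dowel, drawer_front, foot, rail, runner, shelf, side_panel}

Valid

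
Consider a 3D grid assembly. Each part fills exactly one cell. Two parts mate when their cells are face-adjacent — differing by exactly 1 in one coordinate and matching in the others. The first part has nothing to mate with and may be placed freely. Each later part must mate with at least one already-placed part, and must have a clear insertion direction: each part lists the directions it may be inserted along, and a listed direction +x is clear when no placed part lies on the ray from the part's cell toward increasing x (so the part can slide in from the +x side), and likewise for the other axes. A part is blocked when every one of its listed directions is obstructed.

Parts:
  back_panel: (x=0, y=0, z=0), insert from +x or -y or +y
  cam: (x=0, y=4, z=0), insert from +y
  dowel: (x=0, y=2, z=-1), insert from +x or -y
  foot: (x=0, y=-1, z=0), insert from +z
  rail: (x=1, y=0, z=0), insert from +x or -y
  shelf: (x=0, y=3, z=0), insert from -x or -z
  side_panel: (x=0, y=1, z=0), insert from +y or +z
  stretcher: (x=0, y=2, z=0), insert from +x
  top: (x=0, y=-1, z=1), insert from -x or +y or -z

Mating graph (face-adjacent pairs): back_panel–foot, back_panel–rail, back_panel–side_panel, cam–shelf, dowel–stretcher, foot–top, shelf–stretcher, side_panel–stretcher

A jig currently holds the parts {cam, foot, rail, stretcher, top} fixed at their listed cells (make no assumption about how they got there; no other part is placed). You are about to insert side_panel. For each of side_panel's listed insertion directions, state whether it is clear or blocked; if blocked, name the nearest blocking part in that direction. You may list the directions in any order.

+y: nearest on ray is stretcher@(0, 2, 0) ⇒ blocked
+z: ray from side_panel(0, 1, 0) has no placed part ⇒ clear

+y: blocked by stretcher; +z: clear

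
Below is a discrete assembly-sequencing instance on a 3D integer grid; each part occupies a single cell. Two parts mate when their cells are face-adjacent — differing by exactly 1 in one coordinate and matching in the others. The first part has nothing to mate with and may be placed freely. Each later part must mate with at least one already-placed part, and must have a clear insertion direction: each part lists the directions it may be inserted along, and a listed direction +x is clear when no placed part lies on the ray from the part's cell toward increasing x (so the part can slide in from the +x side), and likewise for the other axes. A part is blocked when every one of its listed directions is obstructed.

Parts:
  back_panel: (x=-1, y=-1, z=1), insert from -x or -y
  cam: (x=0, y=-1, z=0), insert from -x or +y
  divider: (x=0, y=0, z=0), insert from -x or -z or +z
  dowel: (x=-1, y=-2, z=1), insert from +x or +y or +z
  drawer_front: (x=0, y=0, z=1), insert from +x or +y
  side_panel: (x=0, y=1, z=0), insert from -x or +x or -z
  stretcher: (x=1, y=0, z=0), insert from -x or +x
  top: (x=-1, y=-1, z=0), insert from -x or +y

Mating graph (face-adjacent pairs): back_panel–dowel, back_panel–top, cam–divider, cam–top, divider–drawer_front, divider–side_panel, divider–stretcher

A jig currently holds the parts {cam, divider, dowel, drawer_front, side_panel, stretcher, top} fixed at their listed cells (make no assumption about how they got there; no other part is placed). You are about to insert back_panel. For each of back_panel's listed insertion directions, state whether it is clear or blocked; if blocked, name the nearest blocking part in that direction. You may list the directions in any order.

-x: ray from back_panel(-1, -1, 1) has no placed part ⇒ clear
-y: nearest on ray is dowel@(-1, -2, 1) ⇒ blocked

-x: clear; -y: blocked by dowel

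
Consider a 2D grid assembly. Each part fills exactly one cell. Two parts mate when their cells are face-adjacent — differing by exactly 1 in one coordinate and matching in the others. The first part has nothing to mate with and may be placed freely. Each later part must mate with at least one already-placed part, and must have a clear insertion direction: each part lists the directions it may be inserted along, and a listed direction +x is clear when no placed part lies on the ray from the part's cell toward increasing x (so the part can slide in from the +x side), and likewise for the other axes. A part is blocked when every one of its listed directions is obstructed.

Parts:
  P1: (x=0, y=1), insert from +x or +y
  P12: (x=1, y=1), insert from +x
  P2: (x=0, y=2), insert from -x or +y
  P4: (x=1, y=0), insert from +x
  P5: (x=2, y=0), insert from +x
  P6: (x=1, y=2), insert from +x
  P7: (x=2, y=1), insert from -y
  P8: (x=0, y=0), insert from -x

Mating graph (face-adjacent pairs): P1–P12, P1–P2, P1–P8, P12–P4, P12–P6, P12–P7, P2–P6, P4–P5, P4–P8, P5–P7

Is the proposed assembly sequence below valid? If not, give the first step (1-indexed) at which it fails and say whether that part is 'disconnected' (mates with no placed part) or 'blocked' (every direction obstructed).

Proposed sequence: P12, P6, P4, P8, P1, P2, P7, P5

Valid

1. P12@(1, 1) [+x clear] — {P12}
2. P6@(1, 2) [+x clear] — {P12, P6}
3. P4@(1, 0) [+x clear] — {P12, P4, P6}
4. P8@(0, 0) [-x clear] — {P12, P4, P6, P8}
5. P1@(0, 1) [+y clear] — {P1, P12, P4, P6, P8}
6. P2@(0, 2) [-x clear] — {P1, P12, P2, P4, P6, P8}
7. P7@(2, 1) [-y clear] — {P1, P12, P2, P4, P6, P7, P8}
8. P5@(2, 0) [+x clear] — {P1, P12, P2, P4, P5, P6, P7, P8}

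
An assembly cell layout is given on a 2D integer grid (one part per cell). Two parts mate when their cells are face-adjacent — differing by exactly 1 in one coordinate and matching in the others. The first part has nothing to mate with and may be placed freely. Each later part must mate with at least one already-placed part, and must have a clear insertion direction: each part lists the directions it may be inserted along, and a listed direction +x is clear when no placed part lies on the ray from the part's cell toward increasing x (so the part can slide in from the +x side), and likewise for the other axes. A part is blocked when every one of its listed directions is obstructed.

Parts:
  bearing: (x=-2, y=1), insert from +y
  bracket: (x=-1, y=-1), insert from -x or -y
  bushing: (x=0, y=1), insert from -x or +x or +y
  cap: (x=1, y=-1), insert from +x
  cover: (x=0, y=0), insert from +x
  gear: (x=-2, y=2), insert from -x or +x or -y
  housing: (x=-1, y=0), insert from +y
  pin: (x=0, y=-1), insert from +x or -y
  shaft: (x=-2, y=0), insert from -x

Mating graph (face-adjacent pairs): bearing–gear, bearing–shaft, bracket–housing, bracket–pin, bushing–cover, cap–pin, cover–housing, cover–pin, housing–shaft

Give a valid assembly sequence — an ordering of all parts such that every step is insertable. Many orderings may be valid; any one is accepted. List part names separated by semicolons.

1. cap@(1, -1) [+x clear] — {cap}
2. pin@(0, -1) [-y clear] — {cap, pin}
3. cover@(0, 0) [+x clear] — {cap, cover, pin}
4. bracket@(-1, -1) [-x clear] — {bracket, cap, cover, pin}
5. bushing@(0, 1) [-x clear] — {bracket, bushing, cap, cover, pin}
6. housing@(-1, 0) [+y clear] — {bracket, bushing, cap, cover, housing, pin}
7. shaft@(-2, 0) [-x clear] — {bracket, bushing, cap, cover, housing, pin, shaft}
8. bearing@(-2, 1) [+y clear] — {bearing, bracket, bushing, cap, cover, housing, pin, shaft}
9. gear@(-2, 2) [-x clear] — {bearing, bracket, bushing, cap, cover, gear, housing, pin, shaft}

cap; pin; cover; bracket; bushing; housing; shaft; bearing; gear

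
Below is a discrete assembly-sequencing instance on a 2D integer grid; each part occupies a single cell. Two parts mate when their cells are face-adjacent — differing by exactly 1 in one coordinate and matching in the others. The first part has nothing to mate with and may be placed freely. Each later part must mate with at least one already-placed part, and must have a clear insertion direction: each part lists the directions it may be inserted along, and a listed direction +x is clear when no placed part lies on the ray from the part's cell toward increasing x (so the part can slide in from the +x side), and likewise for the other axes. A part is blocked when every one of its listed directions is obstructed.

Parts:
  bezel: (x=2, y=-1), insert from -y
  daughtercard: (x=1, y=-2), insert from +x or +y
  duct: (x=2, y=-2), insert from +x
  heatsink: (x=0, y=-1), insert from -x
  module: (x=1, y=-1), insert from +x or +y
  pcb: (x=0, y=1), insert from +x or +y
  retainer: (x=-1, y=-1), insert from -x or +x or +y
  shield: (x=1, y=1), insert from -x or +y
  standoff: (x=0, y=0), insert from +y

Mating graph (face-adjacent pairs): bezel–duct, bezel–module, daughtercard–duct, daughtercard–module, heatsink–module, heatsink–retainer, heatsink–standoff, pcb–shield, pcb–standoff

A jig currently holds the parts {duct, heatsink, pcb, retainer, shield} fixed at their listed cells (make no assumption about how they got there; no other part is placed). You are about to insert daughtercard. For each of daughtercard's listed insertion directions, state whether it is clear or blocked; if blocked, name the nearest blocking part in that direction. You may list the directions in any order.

+x: nearest on ray is duct@(2, -2) ⇒ blocked
+y: nearest on ray is shield@(1, 1) ⇒ blocked

+x: blocked by duct; +y: blocked by shield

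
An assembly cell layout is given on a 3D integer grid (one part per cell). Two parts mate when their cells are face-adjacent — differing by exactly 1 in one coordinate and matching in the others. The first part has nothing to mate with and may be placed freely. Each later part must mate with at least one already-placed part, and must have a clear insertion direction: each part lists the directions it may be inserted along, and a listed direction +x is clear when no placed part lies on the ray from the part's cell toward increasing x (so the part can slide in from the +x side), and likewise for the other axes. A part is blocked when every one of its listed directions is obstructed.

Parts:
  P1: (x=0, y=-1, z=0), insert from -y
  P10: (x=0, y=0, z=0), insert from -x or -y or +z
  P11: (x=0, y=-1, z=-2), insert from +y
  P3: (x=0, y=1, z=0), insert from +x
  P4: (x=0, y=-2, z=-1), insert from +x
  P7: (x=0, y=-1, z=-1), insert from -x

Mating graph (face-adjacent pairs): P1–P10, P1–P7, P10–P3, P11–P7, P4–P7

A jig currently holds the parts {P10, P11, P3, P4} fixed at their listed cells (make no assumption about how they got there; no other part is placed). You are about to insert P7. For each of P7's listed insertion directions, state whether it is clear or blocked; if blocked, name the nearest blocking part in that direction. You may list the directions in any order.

-x: ray from P7(0, -1, -1) has no placed part ⇒ clear

-x: clear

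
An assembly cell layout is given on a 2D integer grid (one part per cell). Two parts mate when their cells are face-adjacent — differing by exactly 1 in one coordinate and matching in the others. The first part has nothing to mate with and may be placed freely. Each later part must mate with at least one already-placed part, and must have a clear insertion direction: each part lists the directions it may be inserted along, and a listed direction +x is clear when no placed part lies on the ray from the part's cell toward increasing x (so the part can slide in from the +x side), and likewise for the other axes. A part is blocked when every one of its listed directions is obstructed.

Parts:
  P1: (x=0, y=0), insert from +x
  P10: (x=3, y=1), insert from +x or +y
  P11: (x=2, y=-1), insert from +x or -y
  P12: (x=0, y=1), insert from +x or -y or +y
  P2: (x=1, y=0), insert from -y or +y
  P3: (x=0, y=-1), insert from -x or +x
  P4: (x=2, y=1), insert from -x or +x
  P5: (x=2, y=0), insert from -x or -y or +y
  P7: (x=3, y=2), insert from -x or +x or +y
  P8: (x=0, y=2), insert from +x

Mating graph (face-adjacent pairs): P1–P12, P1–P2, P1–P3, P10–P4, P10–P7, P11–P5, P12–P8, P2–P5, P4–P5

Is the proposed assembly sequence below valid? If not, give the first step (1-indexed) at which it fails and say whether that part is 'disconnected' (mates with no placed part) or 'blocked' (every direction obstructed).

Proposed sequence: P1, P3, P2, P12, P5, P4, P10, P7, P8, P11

Invalid at step 9 (blocked)

1. P1@(0, 0) [+x clear] — {P1}
2. P3@(0, -1) [-x clear] — {P1, P3}
3. P2@(1, 0) [-y clear] — {P1, P2, P3}
4. P12@(0, 1) [+x clear] — {P1, P12, P2, P3}
5. P5@(2, 0) [-y clear] — {P1, P12, P2, P3, P5}
6. P4@(2, 1) [+x clear] — {P1, P12, P2, P3, P4, P5}
7. P10@(3, 1) [+x clear] — {P1, P10, P12, P2, P3, P4, P5}
8. P7@(3, 2) [-x clear] — {P1, P10, P12, P2, P3, P4, P5, P7}
9. P8@(0, 2) — +x all obstructed ⇒ blocked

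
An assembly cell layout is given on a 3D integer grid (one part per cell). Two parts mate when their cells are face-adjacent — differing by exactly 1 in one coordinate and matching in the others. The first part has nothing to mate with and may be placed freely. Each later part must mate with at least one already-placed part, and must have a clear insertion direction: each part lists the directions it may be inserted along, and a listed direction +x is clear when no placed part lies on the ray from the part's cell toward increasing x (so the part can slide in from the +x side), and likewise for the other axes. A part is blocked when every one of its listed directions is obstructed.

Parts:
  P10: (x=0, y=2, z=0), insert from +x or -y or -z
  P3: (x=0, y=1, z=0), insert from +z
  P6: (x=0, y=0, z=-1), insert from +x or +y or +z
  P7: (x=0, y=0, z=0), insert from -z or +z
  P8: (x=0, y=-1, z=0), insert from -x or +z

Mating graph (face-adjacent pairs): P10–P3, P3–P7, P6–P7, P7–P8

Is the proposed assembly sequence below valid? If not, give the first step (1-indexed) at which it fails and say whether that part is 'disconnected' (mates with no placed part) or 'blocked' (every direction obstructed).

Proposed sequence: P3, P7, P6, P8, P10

Valid

1. P3@(0, 1, 0) [+z clear] — {P3}
2. P7@(0, 0, 0) [-z clear] — {P3, P7}
3. P6@(0, 0, -1) [+x clear] — {P3, P6, P7}
4. P8@(0, -1, 0) [-x clear] — {P3, P6, P7, P8}
5. P10@(0, 2, 0) [+x clear] — {P10, P3, P6, P7, P8}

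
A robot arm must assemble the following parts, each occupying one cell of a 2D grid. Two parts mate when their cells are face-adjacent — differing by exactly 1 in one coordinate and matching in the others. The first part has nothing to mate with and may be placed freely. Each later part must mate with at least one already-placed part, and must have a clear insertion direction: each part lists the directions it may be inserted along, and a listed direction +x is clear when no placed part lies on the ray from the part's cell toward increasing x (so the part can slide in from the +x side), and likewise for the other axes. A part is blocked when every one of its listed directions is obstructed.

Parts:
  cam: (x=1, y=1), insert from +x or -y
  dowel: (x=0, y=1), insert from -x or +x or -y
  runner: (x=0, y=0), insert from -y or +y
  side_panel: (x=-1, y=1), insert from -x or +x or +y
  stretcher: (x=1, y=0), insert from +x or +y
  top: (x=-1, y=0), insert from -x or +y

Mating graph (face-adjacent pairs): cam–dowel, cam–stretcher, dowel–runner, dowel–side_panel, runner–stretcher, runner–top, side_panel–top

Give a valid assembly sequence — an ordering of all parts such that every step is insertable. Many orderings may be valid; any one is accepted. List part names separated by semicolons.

stretcher; runner; top; dowel; cam; side_panel

1. stretcher@(1, 0) [+x clear] — {stretcher}
2. runner@(0, 0) [-y clear] — {runner, stretcher}
3. top@(-1, 0) [-x clear] — {runner, stretcher, top}
4. dowel@(0, 1) [-x clear] — {dowel, runner, stretcher, top}
5. cam@(1, 1) [+x clear] — {cam, dowel, runner, stretcher, top}
6. side_panel@(-1, 1) [-x clear] — {cam, dowel, runner, side_panel, stretcher, top}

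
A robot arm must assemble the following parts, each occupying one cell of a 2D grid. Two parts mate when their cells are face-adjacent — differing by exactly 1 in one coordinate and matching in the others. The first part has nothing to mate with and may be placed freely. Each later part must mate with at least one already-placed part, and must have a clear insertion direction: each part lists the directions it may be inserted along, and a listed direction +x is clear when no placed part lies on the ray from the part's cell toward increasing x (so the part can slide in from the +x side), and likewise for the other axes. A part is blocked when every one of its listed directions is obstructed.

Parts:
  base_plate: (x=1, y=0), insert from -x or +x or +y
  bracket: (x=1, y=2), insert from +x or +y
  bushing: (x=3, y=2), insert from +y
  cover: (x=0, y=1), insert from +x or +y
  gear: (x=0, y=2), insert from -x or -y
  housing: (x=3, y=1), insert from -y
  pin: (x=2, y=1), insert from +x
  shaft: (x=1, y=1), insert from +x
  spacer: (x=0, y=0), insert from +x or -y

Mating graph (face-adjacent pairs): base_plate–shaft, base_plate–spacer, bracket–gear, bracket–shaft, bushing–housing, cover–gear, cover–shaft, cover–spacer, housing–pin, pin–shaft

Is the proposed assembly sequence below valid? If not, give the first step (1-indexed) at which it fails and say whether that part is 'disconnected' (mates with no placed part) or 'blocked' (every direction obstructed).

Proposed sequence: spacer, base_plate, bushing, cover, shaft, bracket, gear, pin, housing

1. spacer@(0, 0) [+x clear] — {spacer}
2. base_plate@(1, 0) [+x clear] — {base_plate, spacer}
3. bushing@(3, 2) — no placed neighbour ⇒ disconnected

Invalid at step 3 (disconnected)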